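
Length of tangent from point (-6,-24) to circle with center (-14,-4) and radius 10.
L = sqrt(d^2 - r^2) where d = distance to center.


d = sqrt((-6+ 14)^2 + (-24+ 4)^2) = sqrt(64+400) = 21.5407
L = sqrt(464.0000 - 100) = sqrt(364.0000) = 19.0788

19.0788


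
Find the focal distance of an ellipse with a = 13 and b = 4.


c^2 = 13^2 - 4^2 = 169 - 16 = 153
c = sqrt(153) = 12.3693

c = 12.3693


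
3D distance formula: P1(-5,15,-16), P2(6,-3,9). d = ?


dx=11, dy=-18, dz=25
d = sqrt(121+324+625) = sqrt(1070) = 32.7109

32.7109


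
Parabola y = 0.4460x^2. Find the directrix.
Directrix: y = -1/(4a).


a = 0.4460
1/(4a) = 0.5605
directrix: y = -0.5605 = -0.5605

y = -0.5605


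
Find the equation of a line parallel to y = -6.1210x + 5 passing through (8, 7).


Parallel lines have equal slopes.
m2 = -6.1210
b2 = 7 + 6.1210*8 = 55.9680

y = -6.1210x + 55.9680


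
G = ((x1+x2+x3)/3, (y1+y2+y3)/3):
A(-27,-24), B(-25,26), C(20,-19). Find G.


Gx = (-27- 25+20)/3 = -32/3 = -10.6667
Gy = (-24+26- 19)/3 = -17/3 = -5.6667

G = (-10.6667, -5.6667)


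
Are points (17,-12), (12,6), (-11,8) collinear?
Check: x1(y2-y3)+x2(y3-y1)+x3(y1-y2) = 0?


17*(6-8) + 12*(8+ 12) - 11*(-12-6)
= -34 + 240 + 198 = 404

No, not collinear (determinant = 404)


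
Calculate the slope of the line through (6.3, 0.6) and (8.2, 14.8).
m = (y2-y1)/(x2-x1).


dy = 14.8 - 0.6 = 14.2
dx = 8.2 - 6.3 = 1.9
m = 14.2/1.9 = 7.4737

m = 7.4737


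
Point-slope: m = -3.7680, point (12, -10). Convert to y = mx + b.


y + 10 = -3.7680(x - 12)
y = -3.7680x - 10 + 3.7680*12
y = -3.7680x + 35.2160

y = -3.7680x + 35.2160


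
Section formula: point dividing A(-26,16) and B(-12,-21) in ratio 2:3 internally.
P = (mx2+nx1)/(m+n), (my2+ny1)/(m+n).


Px = (2*(-12) + 3*(-26))/5 = -102/5 = -20.4000
Py = (2*(-21) + 3*16)/5 = 6/5 = 1.2000

P = (-20.4000, 1.2000)


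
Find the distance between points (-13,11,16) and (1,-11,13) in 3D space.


dx=14, dy=-22, dz=-3
d = sqrt(196+484+9) = sqrt(689) = 26.2488

26.2488


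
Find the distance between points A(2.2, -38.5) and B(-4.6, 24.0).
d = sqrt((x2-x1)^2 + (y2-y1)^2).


dx = -4.6 - 2.2 = -6.8
dy = 24.0 + 38.5 = 62.5
d = sqrt(46.24 + 3906.25) = sqrt(3952.49) = 62.8688

62.8688


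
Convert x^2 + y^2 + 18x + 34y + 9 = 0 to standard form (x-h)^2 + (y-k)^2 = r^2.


h = -D/2 = -18/2 = -9
k = -E/2 = -34/2 = -17
r^2 = h^2 + k^2 - F = 81 + 289 - 9 = 361
r = 19

Center (-9, -17), radius = 19


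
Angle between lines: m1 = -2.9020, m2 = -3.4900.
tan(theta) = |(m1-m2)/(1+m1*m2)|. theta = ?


m1-m2 = 0.588
1+m1*m2 = 11.12798
tan(theta) = |0.588/11.12798| = 0.052840
theta = arctan(|0.588/11.12798|) = 3.0247 degrees (acute angle)

3.0247 degrees


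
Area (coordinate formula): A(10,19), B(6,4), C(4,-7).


10*(4+ 7) = 110
6*(-7-19) = -156
4*(19-4) = 60
sum = 14
Area = |14|/2 = 7.0000

7.0000 sq units


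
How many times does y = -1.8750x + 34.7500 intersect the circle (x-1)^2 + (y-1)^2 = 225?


Substitute y = -1.8750x + 34.7500: (x-1)^2 + (-1.8750x+34.7500-1)^2 = 225
Expand to Ax^2 + Bx + C = 0, where b-k = 33.75
A = 1+m^2 = 4.515625
B = 2(m(b-k) - h) = 2(-1.8750*33.75 - 1) = -128.5625
C = h^2 + (b-k)^2 - r^2 = 1 + 1139.0625 - 225 = 915.0625
disc = B^2-4AC = 16528.3164 - 16528.3164 = 0
disc = 0

1 intersection point (tangent)


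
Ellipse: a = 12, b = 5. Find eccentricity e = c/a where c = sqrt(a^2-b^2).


c = sqrt(144-25) = sqrt(119) = 10.9087
e = c/a = sqrt(119)/12 = 0.9091

e = 0.9091


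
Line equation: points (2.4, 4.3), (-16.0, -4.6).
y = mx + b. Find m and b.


m = (-8.9)/(-18.4) = 0.4837
b = y1 - m*x1 = 4.3 - (-8.9*2.4)/(-18.4) = 4.3 - 1.1609 = 3.1391

y = 0.4837x + 3.1391


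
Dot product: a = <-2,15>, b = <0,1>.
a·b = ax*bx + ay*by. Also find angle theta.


a·b = -2*0 + 15*1 = 0 + 15 = 15
|a| = sqrt(4+225) = 15.1327
|b| = sqrt(0+1) = 1.0000
cos(theta) = 15/(sqrt(229)*sqrt(1)) = 15/sqrt(229) = 0.991228
theta = arccos(15/sqrt(229)) = 7.5946 degrees

a·b = 15, theta = 7.5946 deg


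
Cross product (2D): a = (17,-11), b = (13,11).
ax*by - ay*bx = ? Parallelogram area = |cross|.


cross = 17*11 + 11*13 = 187 + 143 = 330
Parallelogram area = |330| = 330

cross = 330, parallelogram area = 330


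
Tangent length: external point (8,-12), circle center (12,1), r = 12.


d = sqrt((8-12)^2 + (-12-1)^2) = sqrt(16+169) = 13.6015
L = sqrt(185.0000 - 144) = sqrt(41.0000) = 6.4031

6.4031


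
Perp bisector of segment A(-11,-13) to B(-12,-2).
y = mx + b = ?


Midpoint = (-11.5, -7.5)
Slope of AB = dy/dx = 11/(-1) = -11.0000
Perp slope = -dx/dy = 1/11 = 0.0909
b = My - (perp slope)*Mx = -7.5 + (-1*(-11.5))/11 = -7.5 + 1.0455 = -6.4545

y = 0.0909x - 6.4545


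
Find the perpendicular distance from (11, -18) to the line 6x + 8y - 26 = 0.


|6*11 + 8*(-18) - 26| = |-104| = 104
sqrt(36 + 64) = sqrt(100) = 10.0000
d = 104/sqrt(100) = 10.4000

10.4000


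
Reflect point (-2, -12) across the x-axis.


Reflection rule for x-axis: (x, -y)
(-2, -12) -> (-2, 12)

(-2, 12)


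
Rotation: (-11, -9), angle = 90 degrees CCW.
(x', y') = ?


cos(90) = 0, sin(90) = 1
x' = -11*0 + 9*1 = 9
y' = -11*1 - 9*0 = -11

(9, -11)


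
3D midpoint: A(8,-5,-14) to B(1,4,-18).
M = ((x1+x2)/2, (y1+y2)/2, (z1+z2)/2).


Mx = (8+1)/2 = 4.5000
My = (-5+4)/2 = -0.5000
Mz = (-14- 18)/2 = -16.0000

M = (4.5000, -0.5000, -16.0000)


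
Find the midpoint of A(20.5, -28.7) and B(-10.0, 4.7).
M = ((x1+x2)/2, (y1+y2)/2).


Mx = (20.5 - 10.0)/2 = 10.5/2 = 5.2500
My = (-28.7 + 4.7)/2 = -24.0/2 = -12.0000

(5.2500, -12.0000)


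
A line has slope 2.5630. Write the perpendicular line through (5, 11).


Perpendicular slope = -1/m1 = -1/2.5630 = -0.3902
b2 = y0 - m2*x0 = 11 + 5/2.5630 = 11 + 1.9508 = 12.9508

y = -0.3902x + 12.9508


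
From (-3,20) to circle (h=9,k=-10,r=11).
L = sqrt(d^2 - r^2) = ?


d = sqrt((-3-9)^2 + (20+ 10)^2) = sqrt(144+900) = 32.3110
L = sqrt(1044.0000 - 121) = sqrt(923.0000) = 30.3809

30.3809


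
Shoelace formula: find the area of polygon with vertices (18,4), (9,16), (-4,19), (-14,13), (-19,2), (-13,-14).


sum(xi*y_{i+1}) = 18*16 + 9*19 - 4*13 - 14*2 - 19*(-14) - 13*4 = 593
sum(yi*x_{i+1}) = 4*9 + 16*(-4) + 19*(-14) + 13*(-19) + 2*(-13) - 14*18 = -819
Area = |593 + 819|/2 = 1412/2 = 706.0000

706.0000 sq units


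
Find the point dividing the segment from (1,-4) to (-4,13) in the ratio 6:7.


Px = (6*(-4) + 7*1)/13 = -17/13 = -1.3077
Py = (6*13 + 7*(-4))/13 = 50/13 = 3.8462

P = (-1.3077, 3.8462)


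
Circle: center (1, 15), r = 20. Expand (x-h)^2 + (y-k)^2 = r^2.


(x-1)^2 + (y-15)^2 = 20^2
D = -2h = -2, E = -2k = -30
F = h^2+k^2-r^2 = 1+225-400 = -174

x^2 + y^2 - 2x - 30y - 174 = 0


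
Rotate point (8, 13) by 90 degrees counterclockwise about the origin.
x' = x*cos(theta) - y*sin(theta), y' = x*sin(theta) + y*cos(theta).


cos(90) = 0, sin(90) = 1
x' = 8*0 - 13*1 = -13
y' = 8*1 + 13*0 = 8

(-13, 8)


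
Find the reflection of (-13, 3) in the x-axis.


Reflection rule for x-axis: (x, -y)
(-13, 3) -> (-13, -3)

(-13, -3)


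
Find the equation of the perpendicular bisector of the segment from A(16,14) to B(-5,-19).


Midpoint = (5.5, -2.5)
Slope of AB = dy/dx = -33/(-21) = 1.5714
Perp slope = -dx/dy = -21/33 = -0.6364
b = My - (perp slope)*Mx = -2.5 + (-21*5.5)/(-33) = -2.5 + 3.5000 = 1.0000

y = -0.6364x + 1.0000


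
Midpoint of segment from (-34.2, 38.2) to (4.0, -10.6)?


Mx = (-34.2 + 4.0)/2 = -30.2/2 = -15.1000
My = (38.2 - 10.6)/2 = 27.6/2 = 13.8000

(-15.1000, 13.8000)


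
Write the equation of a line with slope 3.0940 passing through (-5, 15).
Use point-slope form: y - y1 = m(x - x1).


y - 15 = 3.0940(x + 5)
y = 3.0940x + 15 - 3.0940*(-5)
y = 3.0940x + 30.4700

y = 3.0940x + 30.4700


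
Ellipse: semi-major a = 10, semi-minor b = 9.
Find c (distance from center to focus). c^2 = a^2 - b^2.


c^2 = 10^2 - 9^2 = 100 - 81 = 19
c = sqrt(19) = 4.3589

c = 4.3589


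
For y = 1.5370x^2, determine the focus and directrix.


a = 1.5370
1/(4a) = 0.1627
Focus = (0, 0.1627)
Directrix: y = -0.1627

Focus = (0, 0.1627), Directrix: y = -0.1627


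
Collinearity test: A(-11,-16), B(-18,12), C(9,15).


-11*(12-15) - 18*(15+ 16) + 9*(-16-12)
= 33 - 558 - 252 = -777

No, not collinear (determinant = -777)


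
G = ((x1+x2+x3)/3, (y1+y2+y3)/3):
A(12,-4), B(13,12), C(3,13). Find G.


Gx = (12+13+3)/3 = 28/3 = 9.3333
Gy = (-4+12+13)/3 = 21/3 = 7.0000

G = (9.3333, 7.0000)


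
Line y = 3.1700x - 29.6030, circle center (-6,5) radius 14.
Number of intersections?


Substitute y = 3.1700x - 29.6030: (x+ 6)^2 + (3.1700x- 29.6030-5)^2 = 196
Expand to Ax^2 + Bx + C = 0, where b-k = -34.603
A = 1+m^2 = 11.0489
B = 2(m(b-k) - h) = 2(3.1700*(-34.603) + 6) = -207.38302
C = h^2 + (b-k)^2 - r^2 = 36 + 1197.367609 - 196 = 1037.367609
disc = B^2-4AC = 43007.7170 - 45847.0839 = -2839.3669
disc < 0

0 intersection points


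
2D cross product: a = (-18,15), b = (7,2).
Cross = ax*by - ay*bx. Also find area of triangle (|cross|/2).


cross = -18*2 - 15*7 = -36 - 105 = -141
Triangle area = |-141|/2 = 141/2 = 70.5000

cross = -141, triangle area = 70.5000


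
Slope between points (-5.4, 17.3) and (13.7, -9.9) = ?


dy = -9.9 - 17.3 = -27.2
dx = 13.7 + 5.4 = 19.1
m = -27.2/19.1 = -1.4241

m = -1.4241


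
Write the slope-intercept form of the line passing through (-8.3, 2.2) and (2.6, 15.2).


m = (13.0)/(10.9) = 1.1927
b = y1 - m*x1 = 2.2 - (13.0*(-8.3))/(10.9) = 2.2 + 9.8991 = 12.0991

y = 1.1927x + 12.0991


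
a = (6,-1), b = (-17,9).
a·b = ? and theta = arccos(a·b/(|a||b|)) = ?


a·b = 6*(-17) - 1*9 = -102 - 9 = -111
|a| = sqrt(36+1) = 6.0828
|b| = sqrt(289+81) = 19.2354
cos(theta) = -111/(sqrt(37)*sqrt(370)) = -111/sqrt(13690) = -0.948683
theta = arccos(-111/sqrt(13690)) = 161.5651 degrees

a·b = -111, theta = 161.5651 deg


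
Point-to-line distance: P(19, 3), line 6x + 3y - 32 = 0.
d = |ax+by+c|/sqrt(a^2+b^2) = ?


|6*19 + 3*3 - 32| = |91| = 91
sqrt(36 + 9) = sqrt(45) = 6.7082
d = 91/sqrt(45) = 13.5655

13.5655


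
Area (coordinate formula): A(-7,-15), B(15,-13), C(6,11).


-7*(-13-11) = 168
15*(11+ 15) = 390
6*(-15+ 13) = -12
sum = 546
Area = |546|/2 = 273.0000

273.0000 sq units


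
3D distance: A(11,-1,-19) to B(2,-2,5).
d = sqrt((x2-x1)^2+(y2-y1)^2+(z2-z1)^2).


dx=-9, dy=-1, dz=24
d = sqrt(81+1+576) = sqrt(658) = 25.6515

25.6515


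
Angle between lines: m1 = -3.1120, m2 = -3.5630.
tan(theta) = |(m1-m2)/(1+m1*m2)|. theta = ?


m1-m2 = 0.451
1+m1*m2 = 12.088056
tan(theta) = |0.451/12.088056| = 0.037310
theta = arctan(|0.451/12.088056|) = 2.1367 degrees (acute angle)

2.1367 degrees


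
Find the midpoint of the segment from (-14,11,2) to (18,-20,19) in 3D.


Mx = (-14+18)/2 = 2.0000
My = (11- 20)/2 = -4.5000
Mz = (2+19)/2 = 10.5000

M = (2.0000, -4.5000, 10.5000)


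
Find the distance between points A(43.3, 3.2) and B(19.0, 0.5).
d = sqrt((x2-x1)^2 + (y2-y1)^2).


dx = 19.0 - 43.3 = -24.3
dy = 0.5 - 3.2 = -2.7
d = sqrt(590.49 + 7.29) = sqrt(597.78) = 24.4495

24.4495


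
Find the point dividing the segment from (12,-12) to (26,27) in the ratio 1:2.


Px = (1*26 + 2*12)/3 = 50/3 = 16.6667
Py = (1*27 + 2*(-12))/3 = 3/3 = 1.0000

P = (16.6667, 1.0000)


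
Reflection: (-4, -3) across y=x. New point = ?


Reflection rule for y=x: (y, x)
(-4, -3) -> (-3, -4)

(-3, -4)


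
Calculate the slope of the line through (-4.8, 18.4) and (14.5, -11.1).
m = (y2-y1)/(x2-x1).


dy = -11.1 - 18.4 = -29.5
dx = 14.5 + 4.8 = 19.3
m = -29.5/19.3 = -1.5285

m = -1.5285


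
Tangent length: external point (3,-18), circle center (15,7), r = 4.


d = sqrt((3-15)^2 + (-18-7)^2) = sqrt(144+625) = 27.7308
L = sqrt(769.0000 - 16) = sqrt(753.0000) = 27.4408

27.4408


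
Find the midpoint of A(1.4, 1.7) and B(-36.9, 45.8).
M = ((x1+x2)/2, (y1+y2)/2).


Mx = (1.4 - 36.9)/2 = -35.5/2 = -17.7500
My = (1.7 + 45.8)/2 = 47.5/2 = 23.7500

(-17.7500, 23.7500)


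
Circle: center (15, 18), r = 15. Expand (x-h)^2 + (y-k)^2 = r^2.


(x-15)^2 + (y-18)^2 = 15^2
D = -2h = -30, E = -2k = -36
F = h^2+k^2-r^2 = 225+324-225 = 324

x^2 + y^2 - 30x - 36y + 324 = 0


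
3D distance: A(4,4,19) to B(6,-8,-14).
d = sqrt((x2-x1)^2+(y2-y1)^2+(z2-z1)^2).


dx=2, dy=-12, dz=-33
d = sqrt(4+144+1089) = sqrt(1237) = 35.1710

35.1710


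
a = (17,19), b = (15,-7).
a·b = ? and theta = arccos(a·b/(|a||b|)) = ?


a·b = 17*15 + 19*(-7) = 255 - 133 = 122
|a| = sqrt(289+361) = 25.4951
|b| = sqrt(225+49) = 16.5529
cos(theta) = 122/(sqrt(650)*sqrt(274)) = 122/sqrt(178100) = 0.289087
theta = arccos(122/sqrt(178100)) = 73.1967 degrees

a·b = 122, theta = 73.1967 deg


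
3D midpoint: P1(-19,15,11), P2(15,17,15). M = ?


Mx = (-19+15)/2 = -2.0000
My = (15+17)/2 = 16.0000
Mz = (11+15)/2 = 13.0000

M = (-2.0000, 16.0000, 13.0000)


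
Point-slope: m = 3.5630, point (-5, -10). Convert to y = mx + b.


y + 10 = 3.5630(x + 5)
y = 3.5630x - 10 - 3.5630*(-5)
y = 3.5630x + 7.8150

y = 3.5630x + 7.8150


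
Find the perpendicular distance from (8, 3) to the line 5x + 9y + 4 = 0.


|5*8 + 9*3 + 4| = |71| = 71
sqrt(25 + 81) = sqrt(106) = 10.2956
d = 71/sqrt(106) = 6.8961

6.8961


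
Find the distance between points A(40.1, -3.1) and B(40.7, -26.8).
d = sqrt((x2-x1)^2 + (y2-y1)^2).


dx = 40.7 - 40.1 = 0.6
dy = -26.8 + 3.1 = -23.7
d = sqrt(0.36 + 561.69) = sqrt(562.05) = 23.7076

23.7076


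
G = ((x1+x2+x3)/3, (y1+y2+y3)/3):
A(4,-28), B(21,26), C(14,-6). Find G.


Gx = (4+21+14)/3 = 39/3 = 13.0000
Gy = (-28+26- 6)/3 = -8/3 = -2.6667

G = (13.0000, -2.6667)


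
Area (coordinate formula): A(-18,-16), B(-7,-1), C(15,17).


-18*(-1-17) = 324
-7*(17+ 16) = -231
15*(-16+ 1) = -225
sum = -132
Area = |-132|/2 = 66.0000

66.0000 sq units


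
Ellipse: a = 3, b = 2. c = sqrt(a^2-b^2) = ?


c^2 = 3^2 - 2^2 = 9 - 4 = 5
c = sqrt(5) = 2.2361

c = 2.2361


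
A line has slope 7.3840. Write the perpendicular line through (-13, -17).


Perpendicular slope = -1/m1 = -1/7.3840 = -0.1354
b2 = y0 - m2*x0 = -17 - 13/7.3840 = -17 - 1.7606 = -18.7606

y = -0.1354x - 18.7606


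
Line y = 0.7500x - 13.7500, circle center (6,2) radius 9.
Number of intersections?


Substitute y = 0.7500x - 13.7500: (x-6)^2 + (0.7500x- 13.7500-2)^2 = 81
Expand to Ax^2 + Bx + C = 0, where b-k = -15.75
A = 1+m^2 = 1.5625
B = 2(m(b-k) - h) = 2(0.7500*(-15.75) - 6) = -35.625
C = h^2 + (b-k)^2 - r^2 = 36 + 248.0625 - 81 = 203.0625
disc = B^2-4AC = 1269.1406 - 1269.1406 = 0
disc = 0

1 intersection point (tangent)


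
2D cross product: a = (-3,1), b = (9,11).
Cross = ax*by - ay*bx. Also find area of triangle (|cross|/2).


cross = -3*11 - 1*9 = -33 - 9 = -42
Triangle area = |-42|/2 = 42/2 = 21.0000

cross = -42, triangle area = 21.0000


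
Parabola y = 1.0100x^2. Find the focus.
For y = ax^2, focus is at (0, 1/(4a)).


a = 1.0100
4a = 4.0400
focus = (0, 1/4.0400) = (0, 0.2475)

Focus = (0, 0.2475)


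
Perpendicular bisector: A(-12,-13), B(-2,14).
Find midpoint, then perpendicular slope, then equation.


Midpoint = (-7, 0.5)
Slope of AB = dy/dx = 27/10 = 2.7000
Perp slope = -dx/dy = -10/27 = -0.3704
b = My - (perp slope)*Mx = 0.5 + (10*(-7))/27 = 0.5 - 2.5926 = -2.0926

y = -0.3704x - 2.0926


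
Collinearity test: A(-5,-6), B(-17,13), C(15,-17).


-5*(13+ 17) - 17*(-17+ 6) + 15*(-6-13)
= -150 + 187 - 285 = -248

No, not collinear (determinant = -248)


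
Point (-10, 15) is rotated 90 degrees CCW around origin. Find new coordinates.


cos(90) = 0, sin(90) = 1
x' = -10*0 - 15*1 = -15
y' = -10*1 + 15*0 = -10

(-15, -10)


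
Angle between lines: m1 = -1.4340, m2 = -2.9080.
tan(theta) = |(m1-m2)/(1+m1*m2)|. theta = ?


m1-m2 = 1.474
1+m1*m2 = 5.170072
tan(theta) = |1.474/5.170072| = 0.285102
theta = arctan(|1.474/5.170072|) = 15.9130 degrees (acute angle)

15.9130 degrees


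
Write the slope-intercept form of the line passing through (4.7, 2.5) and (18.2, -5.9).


m = (-8.4)/(13.5) = -0.6222
b = y1 - m*x1 = 2.5 - (-8.4*4.7)/(13.5) = 2.5 + 2.9244 = 5.4244

y = -0.6222x + 5.4244


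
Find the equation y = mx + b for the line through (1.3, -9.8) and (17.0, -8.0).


m = (1.8)/(15.7) = 0.1146
b = y1 - m*x1 = -9.8 - (1.8*1.3)/(15.7) = -9.8 - 0.1490 = -9.9490

y = 0.1146x - 9.9490


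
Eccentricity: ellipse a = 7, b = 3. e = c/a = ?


c = sqrt(49-9) = sqrt(40) = 6.3246
e = c/a = sqrt(40)/7 = 0.9035

e = 0.9035


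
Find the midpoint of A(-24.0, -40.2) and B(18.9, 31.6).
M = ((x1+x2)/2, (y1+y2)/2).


Mx = (-24.0 + 18.9)/2 = -5.1/2 = -2.5500
My = (-40.2 + 31.6)/2 = -8.6/2 = -4.3000

(-2.5500, -4.3000)


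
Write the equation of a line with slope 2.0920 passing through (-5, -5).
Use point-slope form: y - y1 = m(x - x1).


y + 5 = 2.0920(x + 5)
y = 2.0920x - 5 - 2.0920*(-5)
y = 2.0920x + 5.4600

y = 2.0920x + 5.4600


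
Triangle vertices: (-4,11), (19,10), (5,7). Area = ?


-4*(10-7) = -12
19*(7-11) = -76
5*(11-10) = 5
sum = -83
Area = |-83|/2 = 41.5000

41.5000 sq units


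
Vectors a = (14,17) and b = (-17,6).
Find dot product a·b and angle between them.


a·b = 14*(-17) + 17*6 = -238 + 102 = -136
|a| = sqrt(196+289) = 22.0227
|b| = sqrt(289+36) = 18.0278
cos(theta) = -136/(sqrt(485)*sqrt(325)) = -136/sqrt(157625) = -0.342552
theta = arccos(-136/sqrt(157625)) = 110.0324 degrees

a·b = -136, theta = 110.0324 deg


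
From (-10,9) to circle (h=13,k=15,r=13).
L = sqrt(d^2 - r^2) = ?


d = sqrt((-10-13)^2 + (9-15)^2) = sqrt(529+36) = 23.7697
L = sqrt(565.0000 - 169) = sqrt(396.0000) = 19.8997

19.8997


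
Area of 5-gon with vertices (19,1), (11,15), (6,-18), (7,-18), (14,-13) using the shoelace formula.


sum(xi*y_{i+1}) = 19*15 + 11*(-18) + 6*(-18) + 7*(-13) + 14*1 = -98
sum(yi*x_{i+1}) = 1*11 + 15*6 - 18*7 - 18*14 - 13*19 = -524
Area = |-98 + 524|/2 = 426/2 = 213.0000

213.0000 sq units


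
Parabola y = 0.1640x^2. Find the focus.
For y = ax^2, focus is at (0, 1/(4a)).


a = 0.1640
4a = 0.6560
focus = (0, 1/0.6560) = (0, 1.5244)

Focus = (0, 1.5244)


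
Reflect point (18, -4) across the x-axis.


Reflection rule for x-axis: (x, -y)
(18, -4) -> (18, 4)

(18, 4)


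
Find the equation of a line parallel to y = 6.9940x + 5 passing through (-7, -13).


Parallel lines have equal slopes.
m2 = 6.9940
b2 = -13 - 6.9940*(-7) = 35.9580

y = 6.9940x + 35.9580


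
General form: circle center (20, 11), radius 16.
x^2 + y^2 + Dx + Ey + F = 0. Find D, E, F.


(x-20)^2 + (y-11)^2 = 16^2
D = -2h = -40, E = -2k = -22
F = h^2+k^2-r^2 = 400+121-256 = 265

D = -40, E = -22, F = 265


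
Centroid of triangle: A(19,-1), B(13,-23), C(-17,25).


Gx = (19+13- 17)/3 = 15/3 = 5.0000
Gy = (-1- 23+25)/3 = 1/3 = 0.3333

G = (5.0000, 0.3333)


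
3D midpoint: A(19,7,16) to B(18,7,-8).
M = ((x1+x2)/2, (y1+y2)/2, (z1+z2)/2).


Mx = (19+18)/2 = 18.5000
My = (7+7)/2 = 7.0000
Mz = (16- 8)/2 = 4.0000

M = (18.5000, 7.0000, 4.0000)


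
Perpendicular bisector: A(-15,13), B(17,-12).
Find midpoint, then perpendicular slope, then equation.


Midpoint = (1, 0.5)
Slope of AB = dy/dx = -25/32 = -0.7812
Perp slope = -dx/dy = 32/25 = 1.2800
b = My - (perp slope)*Mx = 0.5 + (32*1)/(-25) = 0.5 - 1.2800 = -0.7800

y = 1.2800x - 0.7800


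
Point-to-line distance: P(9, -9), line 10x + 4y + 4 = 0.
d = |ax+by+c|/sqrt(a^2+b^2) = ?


|10*9 + 4*(-9) + 4| = |58| = 58
sqrt(100 + 16) = sqrt(116) = 10.7703
d = 58/sqrt(116) = 5.3852

5.3852


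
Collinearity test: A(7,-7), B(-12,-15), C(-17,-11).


7*(-15+ 11) - 12*(-11+ 7) - 17*(-7+ 15)
= -28 + 48 - 136 = -116

No, not collinear (determinant = -116)


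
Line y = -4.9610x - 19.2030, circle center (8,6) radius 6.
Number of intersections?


Substitute y = -4.9610x - 19.2030: (x-8)^2 + (-4.9610x- 19.2030-6)^2 = 36
Expand to Ax^2 + Bx + C = 0, where b-k = -25.203
A = 1+m^2 = 25.611521
B = 2(m(b-k) - h) = 2(-4.9610*(-25.203) - 8) = 234.064166
C = h^2 + (b-k)^2 - r^2 = 64 + 635.191209 - 36 = 663.191209
disc = B^2-4AC = 54786.0338 - 67941.3423 = -13155.3085
disc < 0

0 intersection points


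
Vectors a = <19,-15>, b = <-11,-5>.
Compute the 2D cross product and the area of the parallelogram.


cross = 19*(-5) + 15*(-11) = -95 - 165 = -260
Parallelogram area = |-260| = 260

cross = -260, parallelogram area = 260


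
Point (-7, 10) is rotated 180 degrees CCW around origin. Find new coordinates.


cos(180) = -1, sin(180) = 0
x' = -7*(-1) - 10*0 = 7
y' = -7*0 + 10*(-1) = -10

(7, -10)


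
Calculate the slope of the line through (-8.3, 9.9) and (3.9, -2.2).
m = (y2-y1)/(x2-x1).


dy = -2.2 - 9.9 = -12.1
dx = 3.9 + 8.3 = 12.2
m = -12.1/12.2 = -0.9918

m = -0.9918


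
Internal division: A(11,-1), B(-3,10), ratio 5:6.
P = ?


Px = (5*(-3) + 6*11)/11 = 51/11 = 4.6364
Py = (5*10 + 6*(-1))/11 = 44/11 = 4.0000

P = (4.6364, 4.0000)


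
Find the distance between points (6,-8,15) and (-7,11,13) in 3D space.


dx=-13, dy=19, dz=-2
d = sqrt(169+361+4) = sqrt(534) = 23.1084

23.1084


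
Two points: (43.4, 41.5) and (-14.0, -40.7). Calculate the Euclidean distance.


dx = -14.0 - 43.4 = -57.4
dy = -40.7 - 41.5 = -82.2
d = sqrt(3294.76 + 6756.84) = sqrt(10051.6) = 100.2577

100.2577


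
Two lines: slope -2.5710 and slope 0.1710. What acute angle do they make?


m1-m2 = -2.742
1+m1*m2 = 0.560359
tan(theta) = |-2.742/0.560359| = 4.893292
theta = arctan(|-2.742/0.560359|) = 78.4500 degrees (acute angle)

78.4500 degrees


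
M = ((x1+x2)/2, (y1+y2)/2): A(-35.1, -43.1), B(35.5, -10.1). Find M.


Mx = (-35.1 + 35.5)/2 = 0.4/2 = 0.2000
My = (-43.1 - 10.1)/2 = -53.2/2 = -26.6000

(0.2000, -26.6000)


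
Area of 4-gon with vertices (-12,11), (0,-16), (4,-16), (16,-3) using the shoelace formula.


sum(xi*y_{i+1}) = -12*(-16) + 0*(-16) + 4*(-3) + 16*11 = 356
sum(yi*x_{i+1}) = 11*0 - 16*4 - 16*16 - 3*(-12) = -284
Area = |356 + 284|/2 = 640/2 = 320.0000

320.0000 sq units


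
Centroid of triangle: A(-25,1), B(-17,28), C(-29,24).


Gx = (-25- 17- 29)/3 = -71/3 = -23.6667
Gy = (1+28+24)/3 = 53/3 = 17.6667

G = (-23.6667, 17.6667)


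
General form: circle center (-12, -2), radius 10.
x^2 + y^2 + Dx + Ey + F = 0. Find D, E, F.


(x+ 12)^2 + (y+ 2)^2 = 10^2
D = -2h = 24, E = -2k = 4
F = h^2+k^2-r^2 = 144+4-100 = 48

D = 24, E = 4, F = 48


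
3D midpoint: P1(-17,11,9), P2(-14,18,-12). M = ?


Mx = (-17- 14)/2 = -15.5000
My = (11+18)/2 = 14.5000
Mz = (9- 12)/2 = -1.5000

M = (-15.5000, 14.5000, -1.5000)


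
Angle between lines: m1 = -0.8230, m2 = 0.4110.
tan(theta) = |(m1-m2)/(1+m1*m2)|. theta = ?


m1-m2 = -1.234
1+m1*m2 = 0.661747
tan(theta) = |-1.234/0.661747| = 1.864761
theta = arctan(|-1.234/0.661747|) = 61.7970 degrees (acute angle)

61.7970 degrees


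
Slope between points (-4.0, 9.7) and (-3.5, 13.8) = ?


dy = 13.8 - 9.7 = 4.1
dx = -3.5 + 4.0 = 0.5
m = 4.1/0.5 = 8.2000

m = 8.2000


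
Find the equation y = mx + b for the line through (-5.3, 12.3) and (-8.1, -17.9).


m = (-30.2)/(-2.8) = 10.7857
b = y1 - m*x1 = 12.3 - (-30.2*(-5.3))/(-2.8) = 12.3 + 57.1643 = 69.4643

y = 10.7857x + 69.4643


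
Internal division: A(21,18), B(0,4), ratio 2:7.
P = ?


Px = (2*0 + 7*21)/9 = 147/9 = 16.3333
Py = (2*4 + 7*18)/9 = 134/9 = 14.8889

P = (16.3333, 14.8889)


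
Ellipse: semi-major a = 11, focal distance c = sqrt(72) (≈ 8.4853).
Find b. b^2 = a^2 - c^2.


b^2 = 11^2 - (sqrt(72))^2 = 121 - 72 = 49
b = sqrt(49) = 7

b = 7


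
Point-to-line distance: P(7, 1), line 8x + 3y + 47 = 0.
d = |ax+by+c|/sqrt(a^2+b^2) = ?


|8*7 + 3*1 + 47| = |106| = 106
sqrt(64 + 9) = sqrt(73) = 8.5440
d = 106/sqrt(73) = 12.4064

12.4064


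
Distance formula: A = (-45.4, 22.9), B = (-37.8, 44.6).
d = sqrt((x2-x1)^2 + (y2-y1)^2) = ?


dx = -37.8 + 45.4 = 7.6
dy = 44.6 - 22.9 = 21.7
d = sqrt(57.76 + 470.89) = sqrt(528.65) = 22.9924

22.9924


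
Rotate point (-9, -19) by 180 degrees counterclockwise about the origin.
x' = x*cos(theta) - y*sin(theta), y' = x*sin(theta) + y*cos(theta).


cos(180) = -1, sin(180) = 0
x' = -9*(-1) + 19*0 = 9
y' = -9*0 - 19*(-1) = 19

(9, 19)


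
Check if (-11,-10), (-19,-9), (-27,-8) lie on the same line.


-11*(-9+ 8) - 19*(-8+ 10) - 27*(-10+ 9)
= 11 - 38 + 27 = 0

Yes, collinear (determinant = 0)


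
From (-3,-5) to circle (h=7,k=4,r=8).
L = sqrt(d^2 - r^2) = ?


d = sqrt((-3-7)^2 + (-5-4)^2) = sqrt(100+81) = 13.4536
L = sqrt(181.0000 - 64) = sqrt(117.0000) = 10.8167

10.8167


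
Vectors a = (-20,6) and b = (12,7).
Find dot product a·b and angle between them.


a·b = -20*12 + 6*7 = -240 + 42 = -198
|a| = sqrt(400+36) = 20.8806
|b| = sqrt(144+49) = 13.8924
cos(theta) = -198/(sqrt(436)*sqrt(193)) = -198/sqrt(84148) = -0.682564
theta = arccos(-198/sqrt(84148)) = 133.0443 degrees

a·b = -198, theta = 133.0443 deg


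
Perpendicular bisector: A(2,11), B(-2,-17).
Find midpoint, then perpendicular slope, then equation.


Midpoint = (0, -3)
Slope of AB = dy/dx = -28/(-4) = 7.0000
Perp slope = -dx/dy = -4/28 = -0.1429
b = My - (perp slope)*Mx = -3 + (-4*0)/(-28) = -3 + 0 = -3.0000

y = -0.1429x - 3.0000


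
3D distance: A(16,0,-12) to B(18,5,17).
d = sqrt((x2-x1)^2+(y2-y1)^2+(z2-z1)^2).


dx=2, dy=5, dz=29
d = sqrt(4+25+841) = sqrt(870) = 29.4958

29.4958


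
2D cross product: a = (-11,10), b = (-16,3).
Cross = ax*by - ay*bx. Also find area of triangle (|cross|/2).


cross = -11*3 - 10*(-16) = -33 + 160 = 127
Triangle area = |127|/2 = 127/2 = 63.5000

cross = 127, triangle area = 63.5000


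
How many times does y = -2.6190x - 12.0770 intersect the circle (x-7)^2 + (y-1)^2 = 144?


Substitute y = -2.6190x - 12.0770: (x-7)^2 + (-2.6190x- 12.0770-1)^2 = 144
Expand to Ax^2 + Bx + C = 0, where b-k = -13.077
A = 1+m^2 = 7.859161
B = 2(m(b-k) - h) = 2(-2.6190*(-13.077) - 7) = 54.497326
C = h^2 + (b-k)^2 - r^2 = 49 + 171.007929 - 144 = 76.007929
disc = B^2-4AC = 2969.9585 - 2389.4342 = 580.5243
disc > 0

2 intersection points


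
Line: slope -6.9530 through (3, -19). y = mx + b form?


y + 19 = -6.9530(x - 3)
y = -6.9530x - 19 + 6.9530*3
y = -6.9530x + 1.8590

y = -6.9530x + 1.8590


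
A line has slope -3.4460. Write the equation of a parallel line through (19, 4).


Parallel lines have equal slopes.
m2 = -3.4460
b2 = 4 + 3.4460*19 = 69.4740

y = -3.4460x + 69.4740


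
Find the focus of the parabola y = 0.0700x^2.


a = 0.0700
4a = 0.2800
focus = (0, 1/0.2800) = (0, 3.5714)

Focus = (0, 3.5714)


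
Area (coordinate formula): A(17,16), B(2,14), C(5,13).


17*(14-13) = 17
2*(13-16) = -6
5*(16-14) = 10
sum = 21
Area = |21|/2 = 10.5000

10.5000 sq units


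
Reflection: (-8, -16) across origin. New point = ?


Reflection rule for origin: (-x, -y)
(-8, -16) -> (8, 16)

(8, 16)


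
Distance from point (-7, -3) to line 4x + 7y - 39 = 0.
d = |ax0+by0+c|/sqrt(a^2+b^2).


|4*(-7) + 7*(-3) - 39| = |-88| = 88
sqrt(16 + 49) = sqrt(65) = 8.0623
d = 88/sqrt(65) = 10.9151

10.9151


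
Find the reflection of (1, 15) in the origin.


Reflection rule for origin: (-x, -y)
(1, 15) -> (-1, -15)

(-1, -15)


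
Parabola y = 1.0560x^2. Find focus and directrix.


a = 1.0560
1/(4a) = 0.2367
Focus = (0, 0.2367)
Directrix: y = -0.2367

Focus = (0, 0.2367), Directrix: y = -0.2367


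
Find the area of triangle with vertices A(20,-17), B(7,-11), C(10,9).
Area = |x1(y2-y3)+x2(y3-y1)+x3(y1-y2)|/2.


20*(-11-9) = -400
7*(9+ 17) = 182
10*(-17+ 11) = -60
sum = -278
Area = |-278|/2 = 139.0000

139.0000 sq units


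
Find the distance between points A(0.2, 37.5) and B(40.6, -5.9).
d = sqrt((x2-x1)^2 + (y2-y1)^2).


dx = 40.6 - 0.2 = 40.4
dy = -5.9 - 37.5 = -43.4
d = sqrt(1632.16 + 1883.56) = sqrt(3515.72) = 59.2935

59.2935


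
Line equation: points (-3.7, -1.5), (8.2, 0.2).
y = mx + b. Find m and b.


m = (1.7)/(11.9) = 0.1429
b = y1 - m*x1 = -1.5 - (1.7*(-3.7))/(11.9) = -1.5 + 0.5286 = -0.9714

y = 0.1429x - 0.9714


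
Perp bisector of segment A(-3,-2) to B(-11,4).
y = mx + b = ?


Midpoint = (-7, 1)
Slope of AB = dy/dx = 6/(-8) = -0.7500
Perp slope = -dx/dy = 8/6 = 1.3333
b = My - (perp slope)*Mx = 1 + (-8*(-7))/6 = 1 + 9.3333 = 10.3333

y = 1.3333x + 10.3333


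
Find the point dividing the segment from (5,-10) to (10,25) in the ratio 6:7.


Px = (6*10 + 7*5)/13 = 95/13 = 7.3077
Py = (6*25 + 7*(-10))/13 = 80/13 = 6.1538

P = (7.3077, 6.1538)


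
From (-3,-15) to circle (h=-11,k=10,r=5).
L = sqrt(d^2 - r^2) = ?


d = sqrt((-3+ 11)^2 + (-15-10)^2) = sqrt(64+625) = 26.2488
L = sqrt(689.0000 - 25) = sqrt(664.0000) = 25.7682

25.7682


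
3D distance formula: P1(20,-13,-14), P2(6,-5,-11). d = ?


dx=-14, dy=8, dz=3
d = sqrt(196+64+9) = sqrt(269) = 16.4012

16.4012


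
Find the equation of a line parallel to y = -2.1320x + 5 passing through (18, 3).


Parallel lines have equal slopes.
m2 = -2.1320
b2 = 3 + 2.1320*18 = 41.3760

y = -2.1320x + 41.3760


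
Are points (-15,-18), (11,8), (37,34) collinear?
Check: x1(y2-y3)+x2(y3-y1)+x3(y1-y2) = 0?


-15*(8-34) + 11*(34+ 18) + 37*(-18-8)
= 390 + 572 - 962 = 0

Yes, collinear (determinant = 0)


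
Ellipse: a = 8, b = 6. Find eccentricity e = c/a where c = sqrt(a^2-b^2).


c = sqrt(64-36) = sqrt(28) = 5.2915
e = c/a = sqrt(28)/8 = 0.6614

e = 0.6614


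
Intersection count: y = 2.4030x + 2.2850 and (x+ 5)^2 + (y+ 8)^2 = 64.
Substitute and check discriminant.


Substitute y = 2.4030x + 2.2850: (x+ 5)^2 + (2.4030x+2.2850+ 8)^2 = 64
Expand to Ax^2 + Bx + C = 0, where b-k = 10.285
A = 1+m^2 = 6.774409
B = 2(m(b-k) - h) = 2(2.4030*10.285 + 5) = 59.42971
C = h^2 + (b-k)^2 - r^2 = 25 + 105.781225 - 64 = 66.781225
disc = B^2-4AC = 3531.8904 - 1809.6133 = 1722.2771
disc > 0

2 intersection points


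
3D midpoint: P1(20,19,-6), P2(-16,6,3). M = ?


Mx = (20- 16)/2 = 2.0000
My = (19+6)/2 = 12.5000
Mz = (-6+3)/2 = -1.5000

M = (2.0000, 12.5000, -1.5000)


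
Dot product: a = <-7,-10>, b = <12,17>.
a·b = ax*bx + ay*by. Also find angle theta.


a·b = -7*12 - 10*17 = -84 - 170 = -254
|a| = sqrt(49+100) = 12.2066
|b| = sqrt(144+289) = 20.8087
cos(theta) = -254/(sqrt(149)*sqrt(433)) = -254/sqrt(64517) = -0.999992
theta = arccos(-254/sqrt(64517)) = 179.7744 degrees

a·b = -254, theta = 179.7744 deg


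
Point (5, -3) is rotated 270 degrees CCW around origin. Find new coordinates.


cos(270) = 0, sin(270) = -1
x' = 5*0 + 3*(-1) = -3
y' = 5*(-1) - 3*0 = -5

(-3, -5)


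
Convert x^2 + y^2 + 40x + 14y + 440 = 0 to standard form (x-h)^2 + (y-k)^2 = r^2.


h = -D/2 = -40/2 = -20
k = -E/2 = -14/2 = -7
r^2 = h^2 + k^2 - F = 400 + 49 - 440 = 9
r = 3

Center (-20, -7), radius = 3


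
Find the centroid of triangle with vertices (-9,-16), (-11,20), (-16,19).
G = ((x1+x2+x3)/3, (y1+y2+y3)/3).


Gx = (-9- 11- 16)/3 = -36/3 = -12.0000
Gy = (-16+20+19)/3 = 23/3 = 7.6667

G = (-12.0000, 7.6667)


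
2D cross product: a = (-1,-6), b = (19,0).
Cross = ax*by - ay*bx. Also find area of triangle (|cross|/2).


cross = -1*0 + 6*19 = 0 + 114 = 114
Triangle area = |114|/2 = 114/2 = 57.0000

cross = 114, triangle area = 57.0000


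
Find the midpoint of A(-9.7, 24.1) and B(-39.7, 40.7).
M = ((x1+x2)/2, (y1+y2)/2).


Mx = (-9.7 - 39.7)/2 = -49.4/2 = -24.7000
My = (24.1 + 40.7)/2 = 64.8/2 = 32.4000

(-24.7000, 32.4000)


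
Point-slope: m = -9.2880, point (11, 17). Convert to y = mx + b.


y - 17 = -9.2880(x - 11)
y = -9.2880x + 17 + 9.2880*11
y = -9.2880x + 119.1680

y = -9.2880x + 119.1680


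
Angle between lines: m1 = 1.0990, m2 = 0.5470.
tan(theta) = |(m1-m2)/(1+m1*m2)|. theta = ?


m1-m2 = 0.552
1+m1*m2 = 1.601153
tan(theta) = |0.552/1.601153| = 0.344752
theta = arctan(|0.552/1.601153|) = 19.0217 degrees (acute angle)

19.0217 degrees


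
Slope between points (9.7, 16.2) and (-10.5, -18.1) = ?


dy = -18.1 - 16.2 = -34.3
dx = -10.5 - 9.7 = -20.2
m = -34.3/(-20.2) = 1.6980

m = 1.6980


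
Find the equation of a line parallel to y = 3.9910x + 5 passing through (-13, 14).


Parallel lines have equal slopes.
m2 = 3.9910
b2 = 14 - 3.9910*(-13) = 65.8830

y = 3.9910x + 65.8830


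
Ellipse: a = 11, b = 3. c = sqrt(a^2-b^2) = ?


c^2 = 11^2 - 3^2 = 121 - 9 = 112
c = sqrt(112) = 10.5830

c = 10.5830


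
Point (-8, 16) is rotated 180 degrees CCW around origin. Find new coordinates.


cos(180) = -1, sin(180) = 0
x' = -8*(-1) - 16*0 = 8
y' = -8*0 + 16*(-1) = -16

(8, -16)


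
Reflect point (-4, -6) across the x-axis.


Reflection rule for x-axis: (x, -y)
(-4, -6) -> (-4, 6)

(-4, 6)


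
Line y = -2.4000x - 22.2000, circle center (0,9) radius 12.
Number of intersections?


Substitute y = -2.4000x - 22.2000: (x-0)^2 + (-2.4000x- 22.2000-9)^2 = 144
Expand to Ax^2 + Bx + C = 0, where b-k = -31.2
A = 1+m^2 = 6.76
B = 2(m(b-k) - h) = 2(-2.4000*(-31.2) - 0) = 149.76
C = h^2 + (b-k)^2 - r^2 = 0 + 973.44 - 144 = 829.44
disc = B^2-4AC = 22428.0576 - 22428.0576 = 0
disc = 0

1 intersection point (tangent)


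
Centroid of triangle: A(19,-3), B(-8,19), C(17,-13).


Gx = (19- 8+17)/3 = 28/3 = 9.3333
Gy = (-3+19- 13)/3 = 3/3 = 1.0000

G = (9.3333, 1.0000)


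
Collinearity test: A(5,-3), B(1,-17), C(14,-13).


5*(-17+ 13) + 1*(-13+ 3) + 14*(-3+ 17)
= -20 - 10 + 196 = 166

No, not collinear (determinant = 166)


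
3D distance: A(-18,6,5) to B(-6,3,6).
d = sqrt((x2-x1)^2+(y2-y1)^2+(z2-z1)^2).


dx=12, dy=-3, dz=1
d = sqrt(144+9+1) = sqrt(154) = 12.4097

12.4097


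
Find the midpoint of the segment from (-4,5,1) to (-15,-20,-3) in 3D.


Mx = (-4- 15)/2 = -9.5000
My = (5- 20)/2 = -7.5000
Mz = (1- 3)/2 = -1.0000

M = (-9.5000, -7.5000, -1.0000)


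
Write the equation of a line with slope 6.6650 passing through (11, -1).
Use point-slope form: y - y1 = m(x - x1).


y + 1 = 6.6650(x - 11)
y = 6.6650x - 1 - 6.6650*11
y = 6.6650x - 74.3150

y = 6.6650x - 74.3150


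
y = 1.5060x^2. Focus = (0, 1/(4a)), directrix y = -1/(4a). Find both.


a = 1.5060
1/(4a) = 0.1660
Focus = (0, 0.1660)
Directrix: y = -0.1660

Focus = (0, 0.1660), Directrix: y = -0.1660


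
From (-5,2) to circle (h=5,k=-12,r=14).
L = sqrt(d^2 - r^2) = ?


d = sqrt((-5-5)^2 + (2+ 12)^2) = sqrt(100+196) = 17.2047
L = sqrt(296.0000 - 196) = sqrt(100.0000) = 10.0000

10.0000


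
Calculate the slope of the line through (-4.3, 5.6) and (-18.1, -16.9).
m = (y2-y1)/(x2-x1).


dy = -16.9 - 5.6 = -22.5
dx = -18.1 + 4.3 = -13.8
m = -22.5/(-13.8) = 1.6304

m = 1.6304


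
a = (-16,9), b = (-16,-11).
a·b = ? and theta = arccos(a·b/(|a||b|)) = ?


a·b = -16*(-16) + 9*(-11) = 256 - 99 = 157
|a| = sqrt(256+81) = 18.3576
|b| = sqrt(256+121) = 19.4165
cos(theta) = 157/(sqrt(337)*sqrt(377)) = 157/sqrt(127049) = 0.440468
theta = arccos(157/sqrt(127049)) = 63.8663 degrees

a·b = 157, theta = 63.8663 deg


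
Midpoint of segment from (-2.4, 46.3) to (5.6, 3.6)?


Mx = (-2.4 + 5.6)/2 = 3.2/2 = 1.6000
My = (46.3 + 3.6)/2 = 49.9/2 = 24.9500

(1.6000, 24.9500)


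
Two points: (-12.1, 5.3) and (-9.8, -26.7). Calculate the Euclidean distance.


dx = -9.8 + 12.1 = 2.3
dy = -26.7 - 5.3 = -32.0
d = sqrt(5.29 + 1024.0) = sqrt(1029.29) = 32.0825

32.0825


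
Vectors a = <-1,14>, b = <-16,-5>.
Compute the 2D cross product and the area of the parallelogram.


cross = -1*(-5) - 14*(-16) = 5 + 224 = 229
Parallelogram area = |229| = 229

cross = 229, parallelogram area = 229


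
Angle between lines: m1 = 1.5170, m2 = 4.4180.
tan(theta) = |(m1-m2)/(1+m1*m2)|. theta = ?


m1-m2 = -2.901
1+m1*m2 = 7.702106
tan(theta) = |-2.901/7.702106| = 0.376650
theta = arctan(|-2.901/7.702106|) = 20.6389 degrees (acute angle)

20.6389 degrees


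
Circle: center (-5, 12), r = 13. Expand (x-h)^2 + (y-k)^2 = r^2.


(x+ 5)^2 + (y-12)^2 = 13^2
D = -2h = 10, E = -2k = -24
F = h^2+k^2-r^2 = 25+144-169 = 0

x^2 + y^2 + 10x - 24y = 0


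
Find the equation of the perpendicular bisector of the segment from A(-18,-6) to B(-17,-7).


Midpoint = (-17.5, -6.5)
Slope of AB = dy/dx = -1/1 = -1.0000
Perp slope = -dx/dy = 1/1 = 1.0000
b = My - (perp slope)*Mx = -6.5 + (1*(-17.5))/(-1) = -6.5 + 17.5000 = 11.0000

y = 1.0000x + 11.0000


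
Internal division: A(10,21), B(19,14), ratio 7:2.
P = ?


Px = (7*19 + 2*10)/9 = 153/9 = 17.0000
Py = (7*14 + 2*21)/9 = 140/9 = 15.5556

P = (17.0000, 15.5556)


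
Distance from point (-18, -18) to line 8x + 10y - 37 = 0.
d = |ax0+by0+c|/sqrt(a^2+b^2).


|8*(-18) + 10*(-18) - 37| = |-361| = 361
sqrt(64 + 100) = sqrt(164) = 12.8062
d = 361/sqrt(164) = 28.1894

28.1894


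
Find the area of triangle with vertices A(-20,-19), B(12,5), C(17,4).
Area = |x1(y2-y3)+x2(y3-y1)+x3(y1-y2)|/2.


-20*(5-4) = -20
12*(4+ 19) = 276
17*(-19-5) = -408
sum = -152
Area = |-152|/2 = 76.0000

76.0000 sq units


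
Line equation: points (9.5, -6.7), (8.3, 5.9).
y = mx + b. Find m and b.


m = (12.6)/(-1.2) = -10.5000
b = y1 - m*x1 = -6.7 - (12.6*9.5)/(-1.2) = -6.7 + 99.7500 = 93.0500

y = -10.5000x + 93.0500


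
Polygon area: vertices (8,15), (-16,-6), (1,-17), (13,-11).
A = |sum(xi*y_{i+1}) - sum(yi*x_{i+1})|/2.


sum(xi*y_{i+1}) = 8*(-6) - 16*(-17) + 1*(-11) + 13*15 = 408
sum(yi*x_{i+1}) = 15*(-16) - 6*1 - 17*13 - 11*8 = -555
Area = |408 + 555|/2 = 963/2 = 481.5000

481.5000 sq units


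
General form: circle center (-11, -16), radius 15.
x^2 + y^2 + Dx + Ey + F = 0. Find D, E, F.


(x+ 11)^2 + (y+ 16)^2 = 15^2
D = -2h = 22, E = -2k = 32
F = h^2+k^2-r^2 = 121+256-225 = 152

D = 22, E = 32, F = 152


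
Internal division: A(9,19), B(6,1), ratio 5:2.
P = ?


Px = (5*6 + 2*9)/7 = 48/7 = 6.8571
Py = (5*1 + 2*19)/7 = 43/7 = 6.1429

P = (6.8571, 6.1429)


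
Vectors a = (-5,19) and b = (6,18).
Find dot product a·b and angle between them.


a·b = -5*6 + 19*18 = -30 + 342 = 312
|a| = sqrt(25+361) = 19.6469
|b| = sqrt(36+324) = 18.9737
cos(theta) = 312/(sqrt(386)*sqrt(360)) = 312/sqrt(138960) = 0.836970
theta = arccos(312/sqrt(138960)) = 33.1785 degrees

a·b = 312, theta = 33.1785 deg


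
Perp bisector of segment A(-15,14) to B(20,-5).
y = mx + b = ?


Midpoint = (2.5, 4.5)
Slope of AB = dy/dx = -19/35 = -0.5429
Perp slope = -dx/dy = 35/19 = 1.8421
b = My - (perp slope)*Mx = 4.5 + (35*2.5)/(-19) = 4.5 - 4.6053 = -0.1053

y = 1.8421x - 0.1053


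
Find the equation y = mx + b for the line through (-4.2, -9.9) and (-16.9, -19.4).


m = (-9.5)/(-12.7) = 0.7480
b = y1 - m*x1 = -9.9 - (-9.5*(-4.2))/(-12.7) = -9.9 + 3.1417 = -6.7583

y = 0.7480x - 6.7583


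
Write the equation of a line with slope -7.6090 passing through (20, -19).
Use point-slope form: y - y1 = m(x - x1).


y + 19 = -7.6090(x - 20)
y = -7.6090x - 19 + 7.6090*20
y = -7.6090x + 133.1800

y = -7.6090x + 133.1800


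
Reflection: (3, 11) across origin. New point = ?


Reflection rule for origin: (-x, -y)
(3, 11) -> (-3, -11)

(-3, -11)


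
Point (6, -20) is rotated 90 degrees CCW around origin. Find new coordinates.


cos(90) = 0, sin(90) = 1
x' = 6*0 + 20*1 = 20
y' = 6*1 - 20*0 = 6

(20, 6)


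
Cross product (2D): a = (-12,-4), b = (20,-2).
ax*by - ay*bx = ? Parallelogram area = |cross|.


cross = -12*(-2) + 4*20 = 24 + 80 = 104
Parallelogram area = |104| = 104

cross = 104, parallelogram area = 104


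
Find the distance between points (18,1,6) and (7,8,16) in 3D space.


dx=-11, dy=7, dz=10
d = sqrt(121+49+100) = sqrt(270) = 16.4317

16.4317


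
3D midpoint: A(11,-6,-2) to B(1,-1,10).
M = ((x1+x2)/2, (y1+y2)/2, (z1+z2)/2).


Mx = (11+1)/2 = 6.0000
My = (-6- 1)/2 = -3.5000
Mz = (-2+10)/2 = 4.0000

M = (6.0000, -3.5000, 4.0000)


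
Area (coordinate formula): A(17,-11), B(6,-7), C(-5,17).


17*(-7-17) = -408
6*(17+ 11) = 168
-5*(-11+ 7) = 20
sum = -220
Area = |-220|/2 = 110.0000

110.0000 sq units
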